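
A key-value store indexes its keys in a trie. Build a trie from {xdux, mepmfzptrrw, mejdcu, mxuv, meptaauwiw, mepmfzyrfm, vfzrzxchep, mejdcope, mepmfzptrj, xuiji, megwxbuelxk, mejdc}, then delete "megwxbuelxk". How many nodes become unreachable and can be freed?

9

A node on "megwxbuelxk"'s path can go only if nothing else ends at it or branches off below it.
The suffix "gwxbuelxk" (9 nodes) is used only by "megwxbuelxk"; the node for "me" still has the child "p", so pruning stops there.
Nodes removed: 9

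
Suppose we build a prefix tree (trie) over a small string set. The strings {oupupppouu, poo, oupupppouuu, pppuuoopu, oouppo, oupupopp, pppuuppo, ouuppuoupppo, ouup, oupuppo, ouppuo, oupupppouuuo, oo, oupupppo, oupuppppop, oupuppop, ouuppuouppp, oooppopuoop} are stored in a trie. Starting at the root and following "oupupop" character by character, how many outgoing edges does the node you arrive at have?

1

Walk "oupupop" from the root, arriving at one node.
Distinct next characters after "oupupop": p.
That node has 1 child edge.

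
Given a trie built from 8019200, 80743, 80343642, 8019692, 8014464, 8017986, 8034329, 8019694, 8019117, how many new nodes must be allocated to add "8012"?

Walking "8012" from the root, the first 3 characters ("801") follow existing edges; "2" is the first miss.
Each of the 1 remaining characters creates one node.

1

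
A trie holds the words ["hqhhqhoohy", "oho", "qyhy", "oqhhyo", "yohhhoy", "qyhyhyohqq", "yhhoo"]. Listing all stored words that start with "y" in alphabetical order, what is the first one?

yhhoo

Words with prefix "y", in lexicographic order: "yhhoo", "yohhhoy"
The 1st is yhhoo.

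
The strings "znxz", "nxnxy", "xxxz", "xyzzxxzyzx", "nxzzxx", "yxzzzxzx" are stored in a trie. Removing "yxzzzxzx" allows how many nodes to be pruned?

8

After clearing the end-marker at "yxzzzxzx", prune upward until reaching a node still needed by another word.
No other word shares any prefix with "yxzzzxzx", so all 8 of its nodes go.
Nodes removed: 8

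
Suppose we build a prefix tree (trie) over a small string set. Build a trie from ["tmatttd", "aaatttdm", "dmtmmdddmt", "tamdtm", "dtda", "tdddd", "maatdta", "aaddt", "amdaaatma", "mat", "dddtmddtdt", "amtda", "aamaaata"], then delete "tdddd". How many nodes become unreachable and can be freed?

4

After clearing the end-marker at "tdddd", prune upward until reaching a node still needed by another word.
The suffix "dddd" (4 nodes) is used only by "tdddd"; the node for "t" still has the child "m", so pruning stops there.
Nodes removed: 4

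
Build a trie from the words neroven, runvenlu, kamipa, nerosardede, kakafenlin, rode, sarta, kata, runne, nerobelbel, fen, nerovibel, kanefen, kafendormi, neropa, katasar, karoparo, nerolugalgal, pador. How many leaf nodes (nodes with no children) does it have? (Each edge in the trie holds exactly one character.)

18

Leaves are exactly the stored words that no other stored word extends.
Those words: "fen", "kafendormi", "kakafenlin", "kamipa", "kanefen", "karoparo", "katasar", "nerobelbel", "nerolugalgal", "neropa", "nerosardede", "neroven", "nerovibel", "pador", "rode", "runne", "runvenlu", "sarta"
Leaf count: 18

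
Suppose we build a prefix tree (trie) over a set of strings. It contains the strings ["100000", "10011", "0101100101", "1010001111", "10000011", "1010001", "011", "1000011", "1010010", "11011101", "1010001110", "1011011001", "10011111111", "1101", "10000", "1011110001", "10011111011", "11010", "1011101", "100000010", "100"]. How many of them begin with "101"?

Filter for entries beginning with "101":
Matches: "1010001", "1010001110", "1010001111", "1010010", "1011011001", "1011101", "1011110001"
Count: 7

7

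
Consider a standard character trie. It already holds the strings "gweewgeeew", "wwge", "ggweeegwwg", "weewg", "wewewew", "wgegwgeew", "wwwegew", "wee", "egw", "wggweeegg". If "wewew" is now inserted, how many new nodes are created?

Every character of "wewew" already lies on an existing path (it is a prefix of some stored word).
No new nodes are needed: 0.

0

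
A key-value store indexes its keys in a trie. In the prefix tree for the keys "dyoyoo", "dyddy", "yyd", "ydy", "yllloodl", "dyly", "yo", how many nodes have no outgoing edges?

Leaves are exactly the stored words that no other stored word extends.
Those words: "dyddy", "dyly", "dyoyoo", "ydy", "yllloodl", "yo", "yyd"
Leaf count: 7

7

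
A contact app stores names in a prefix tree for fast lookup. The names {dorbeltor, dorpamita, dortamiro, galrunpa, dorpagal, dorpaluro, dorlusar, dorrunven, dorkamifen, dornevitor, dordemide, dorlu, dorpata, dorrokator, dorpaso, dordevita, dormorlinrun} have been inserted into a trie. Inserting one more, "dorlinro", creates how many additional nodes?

"dorl" is already a path in the trie; the remaining "inro" must be added.
Each of the 4 remaining characters creates one node.

4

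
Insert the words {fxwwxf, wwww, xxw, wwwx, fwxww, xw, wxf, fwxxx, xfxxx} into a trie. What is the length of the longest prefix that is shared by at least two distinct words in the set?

Look for the deepest trie node that still has at least two words in its subtree.
e.g. "fwxww" and "fwxxx" share the prefix "fwx" of length 3; no pair shares a longer one.
Longest shared-prefix length: 3

3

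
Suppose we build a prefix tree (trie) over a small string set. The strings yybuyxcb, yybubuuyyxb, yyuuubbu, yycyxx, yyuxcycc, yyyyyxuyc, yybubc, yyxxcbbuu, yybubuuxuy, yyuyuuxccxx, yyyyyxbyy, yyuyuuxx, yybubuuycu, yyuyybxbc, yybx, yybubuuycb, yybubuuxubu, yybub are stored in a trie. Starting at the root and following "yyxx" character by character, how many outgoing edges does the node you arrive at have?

1

Walk "yyxx" from the root, arriving at one node.
Characters that immediately follow "yyxx" among the stored strings: {c}.
That node has 1 child edge.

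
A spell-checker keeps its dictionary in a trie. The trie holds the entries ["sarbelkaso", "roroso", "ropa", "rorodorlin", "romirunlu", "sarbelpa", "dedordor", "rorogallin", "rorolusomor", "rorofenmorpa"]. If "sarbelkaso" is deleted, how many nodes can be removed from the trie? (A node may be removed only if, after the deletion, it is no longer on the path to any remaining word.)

4

Walk "sarbelkaso" from the leaf back toward the root, removing each node that no remaining word uses.
The suffix "kaso" (4 nodes) is used only by "sarbelkaso"; the node for "sarbel" still has the child "p", so pruning stops there.
Nodes removed: 4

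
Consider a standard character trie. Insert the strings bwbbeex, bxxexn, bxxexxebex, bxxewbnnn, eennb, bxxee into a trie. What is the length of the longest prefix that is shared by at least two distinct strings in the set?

5

Equivalently: take the maximum, over all pairs, of their longest common prefix length.
e.g. "bxxexn" and "bxxexxebex" share the prefix "bxxex" of length 5; no pair shares a longer one.
Longest shared-prefix length: 5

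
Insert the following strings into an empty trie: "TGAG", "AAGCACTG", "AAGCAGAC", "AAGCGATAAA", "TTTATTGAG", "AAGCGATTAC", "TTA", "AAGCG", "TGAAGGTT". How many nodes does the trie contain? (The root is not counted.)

Count nodes per top-level branch (shared prefixes stored once):
  'A'-branch (AAGCACTG, AAGCAGAC, AAGCG, AAGCGATAAA, AAGCGATTAC): 20 nodes
  'T'-branch (TGAAGGTT, TGAG, TTA, TTTATTGAG): 18 nodes
Sum: 38

38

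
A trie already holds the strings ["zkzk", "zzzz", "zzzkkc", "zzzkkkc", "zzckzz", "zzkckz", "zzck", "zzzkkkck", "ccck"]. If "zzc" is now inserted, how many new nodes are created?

0

"zzc" is already a full path in the trie; only an end-marker is added.
No new nodes are needed: 0.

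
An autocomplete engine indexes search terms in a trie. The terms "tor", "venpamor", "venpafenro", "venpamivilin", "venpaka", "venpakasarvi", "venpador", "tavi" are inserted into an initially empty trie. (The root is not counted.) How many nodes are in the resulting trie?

35

Count nodes per top-level branch (shared prefixes stored once):
  't'-branch (tavi, tor): 6 nodes
  'v'-branch (venpador, venpafenro, venpaka, venpakasarvi, venpamivilin, venpamor): 29 nodes
Sum: 35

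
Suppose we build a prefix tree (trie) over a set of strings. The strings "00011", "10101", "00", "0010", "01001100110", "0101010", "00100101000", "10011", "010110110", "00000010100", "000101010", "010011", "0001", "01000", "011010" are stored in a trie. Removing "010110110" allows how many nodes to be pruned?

5

Walk "010110110" from the leaf back toward the root, removing each node that no remaining word uses.
The suffix "10110" (5 nodes) is used only by "010110110"; the node for "0101" still has the child "0", so pruning stops there.
Nodes removed: 5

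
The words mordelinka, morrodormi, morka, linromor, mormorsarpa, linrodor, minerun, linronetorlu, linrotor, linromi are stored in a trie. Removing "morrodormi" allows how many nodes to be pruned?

After clearing the end-marker at "morrodormi", prune upward until reaching a node still needed by another word.
The suffix "rodormi" (7 nodes) is used only by "morrodormi"; the node for "mor" still has the child "d", so pruning stops there.
Nodes removed: 7

7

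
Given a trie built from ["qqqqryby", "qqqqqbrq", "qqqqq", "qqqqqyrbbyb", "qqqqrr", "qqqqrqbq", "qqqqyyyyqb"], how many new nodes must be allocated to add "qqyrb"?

Walking "qqyrb" from the root, the first 2 characters ("qq") follow existing edges; "y" is the first miss.
Each of the 3 remaining characters creates one node.

3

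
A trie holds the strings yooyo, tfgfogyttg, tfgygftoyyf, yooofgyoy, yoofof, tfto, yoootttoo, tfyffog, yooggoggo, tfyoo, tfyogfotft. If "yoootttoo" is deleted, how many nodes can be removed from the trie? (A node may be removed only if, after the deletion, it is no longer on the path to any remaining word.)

Walk "yoootttoo" from the leaf back toward the root, removing each node that no remaining word uses.
The suffix "tttoo" (5 nodes) is used only by "yoootttoo"; the node for "yooo" still has the child "f", so pruning stops there.
Nodes removed: 5

5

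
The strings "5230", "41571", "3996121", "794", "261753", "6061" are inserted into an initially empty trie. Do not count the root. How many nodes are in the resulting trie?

29

Count nodes per top-level branch (shared prefixes stored once):
  '2'-branch (261753): 6 nodes
  '3'-branch (3996121): 7 nodes
  '4'-branch (41571): 5 nodes
  '5'-branch (5230): 4 nodes
  '6'-branch (6061): 4 nodes
  '7'-branch (794): 3 nodes
Sum: 29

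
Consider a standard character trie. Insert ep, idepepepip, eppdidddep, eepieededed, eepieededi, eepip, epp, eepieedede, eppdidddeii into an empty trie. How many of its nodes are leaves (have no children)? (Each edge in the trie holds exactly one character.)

6

A leaf is a node with no children — equivalently, the end of a word that is not a proper prefix of any other stored word.
Those words: "eepieededed", "eepieededi", "eepip", "eppdidddeii", "eppdidddep", "idepepepip"
Leaf count: 6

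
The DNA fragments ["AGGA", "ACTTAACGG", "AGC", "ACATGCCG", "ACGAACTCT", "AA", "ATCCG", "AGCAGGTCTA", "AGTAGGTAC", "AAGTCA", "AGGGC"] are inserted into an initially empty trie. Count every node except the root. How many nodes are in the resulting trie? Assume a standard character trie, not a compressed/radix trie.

51

Count nodes per top-level branch (shared prefixes stored once):
  'A'-branch (AA, AAGTCA, ACATGCCG, ACGAACTCT, ACTTAACGG, AGC, AGCAGGTCTA, AGGA, AGGGC, AGTAGGTAC, ATCCG): 51 nodes
Sum: 51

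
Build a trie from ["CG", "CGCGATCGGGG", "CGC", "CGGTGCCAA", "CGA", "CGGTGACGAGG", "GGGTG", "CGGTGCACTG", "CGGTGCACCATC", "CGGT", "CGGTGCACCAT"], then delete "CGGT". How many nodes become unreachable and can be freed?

0

After clearing the end-marker at "CGGT", prune upward until reaching a node still needed by another word.
Every node on "CGGT" is still needed (e.g. by "CGGTGCCAA"), so nothing is freed.
Nodes removed: 0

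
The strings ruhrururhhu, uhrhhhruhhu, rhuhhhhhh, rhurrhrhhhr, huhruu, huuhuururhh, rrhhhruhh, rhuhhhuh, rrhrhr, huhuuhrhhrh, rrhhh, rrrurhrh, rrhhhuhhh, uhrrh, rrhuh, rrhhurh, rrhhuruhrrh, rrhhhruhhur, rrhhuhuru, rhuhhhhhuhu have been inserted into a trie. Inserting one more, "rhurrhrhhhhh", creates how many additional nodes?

2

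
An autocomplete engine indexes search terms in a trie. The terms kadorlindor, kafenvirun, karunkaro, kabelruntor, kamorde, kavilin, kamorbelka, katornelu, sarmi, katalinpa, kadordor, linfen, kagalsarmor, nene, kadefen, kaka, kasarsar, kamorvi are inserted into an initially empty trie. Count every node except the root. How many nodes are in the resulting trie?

104

Trace insertions, counting only characters that open a new branch:
  "kadorlindor" → 11 new (k, a, d, o, r, l, i, n, d, o, r)
  "kafenvirun" → prefix "ka" already present; 8 new (f, e, n, v, i, r, u, n)
  "karunkaro" → prefix "ka" already present; 7 new (r, u, n, k, a, r, o)
  "kabelruntor" → prefix "ka" already present; 9 new (b, e, l, r, u, n, t, o, r)
  "kamorde" → prefix "ka" already present; 5 new (m, o, r, d, e)
  "kavilin" → prefix "ka" already present; 5 new (v, i, l, i, n)
  "kamorbelka" → prefix "kamor" already present; 5 new (b, e, l, k, a)
  "katornelu" → prefix "ka" already present; 7 new (t, o, r, n, e, l, u)
  "sarmi" → 5 new (s, a, r, m, i)
  "katalinpa" → prefix "kat" already present; 6 new (a, l, i, n, p, a)
  "kadordor" → prefix "kador" already present; 3 new (d, o, r)
  "linfen" → 6 new (l, i, n, f, e, n)
  "kagalsarmor" → prefix "ka" already present; 9 new (g, a, l, s, a, r, m, o, r)
  "nene" → 4 new (n, e, n, e)
  "kadefen" → prefix "kad" already present; 4 new (e, f, e, n)
  "kaka" → prefix "ka" already present; 2 new (k, a)
  "kasarsar" → prefix "ka" already present; 6 new (s, a, r, s, a, r)
  "kamorvi" → prefix "kamor" already present; 2 new (v, i)
Total nodes = 11 + 8 + 7 + 9 + 5 + 5 + 5 + 7 + 5 + 6 + 3 + 6 + 9 + 4 + 4 + 2 + 6 + 2 = 104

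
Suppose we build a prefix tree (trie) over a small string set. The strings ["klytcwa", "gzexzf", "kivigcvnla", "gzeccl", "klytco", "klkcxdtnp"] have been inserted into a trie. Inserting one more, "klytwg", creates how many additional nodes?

"klyt" is already a path in the trie; the remaining "wg" must be added.
So 6 − 4 = 2 new nodes.

2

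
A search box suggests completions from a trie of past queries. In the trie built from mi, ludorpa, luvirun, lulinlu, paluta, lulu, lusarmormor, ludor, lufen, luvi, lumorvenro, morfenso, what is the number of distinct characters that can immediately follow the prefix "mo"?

Follow the path "mo" to its node, then look at its outgoing edges.
Distinct next characters after "mo": r.
That node has 1 child edge.

1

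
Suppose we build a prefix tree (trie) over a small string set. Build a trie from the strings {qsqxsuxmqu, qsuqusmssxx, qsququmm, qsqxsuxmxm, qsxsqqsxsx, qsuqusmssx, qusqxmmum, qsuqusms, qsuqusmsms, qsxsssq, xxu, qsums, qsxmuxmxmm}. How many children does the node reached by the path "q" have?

2

Walk "q" from the root, arriving at one node.
Distinct next characters after "q": s, u.
That node has 2 child edges.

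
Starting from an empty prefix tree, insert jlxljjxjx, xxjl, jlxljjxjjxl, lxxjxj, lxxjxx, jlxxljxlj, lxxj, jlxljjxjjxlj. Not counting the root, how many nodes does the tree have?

30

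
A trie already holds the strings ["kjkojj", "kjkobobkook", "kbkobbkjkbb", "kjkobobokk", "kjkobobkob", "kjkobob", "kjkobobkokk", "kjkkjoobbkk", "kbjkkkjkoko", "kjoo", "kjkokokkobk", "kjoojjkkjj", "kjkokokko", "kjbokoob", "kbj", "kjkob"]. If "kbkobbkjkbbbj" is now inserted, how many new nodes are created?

Walking "kbkobbkjkbbbj" from the root, the first 11 characters ("kbkobbkjkbb") follow existing edges; "b" is the first miss.
Each of the 2 remaining characters creates one node.

2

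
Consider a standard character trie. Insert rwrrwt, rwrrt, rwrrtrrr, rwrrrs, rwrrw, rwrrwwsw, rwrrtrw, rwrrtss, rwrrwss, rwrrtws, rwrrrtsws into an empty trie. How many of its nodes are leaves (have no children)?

9

A leaf is a node with no children — equivalently, the end of a word that is not a proper prefix of any other stored word.
Those words: "rwrrrs", "rwrrrtsws", "rwrrtrrr", "rwrrtrw", "rwrrtss", "rwrrtws", "rwrrwss", "rwrrwt", "rwrrwwsw"
Leaf count: 9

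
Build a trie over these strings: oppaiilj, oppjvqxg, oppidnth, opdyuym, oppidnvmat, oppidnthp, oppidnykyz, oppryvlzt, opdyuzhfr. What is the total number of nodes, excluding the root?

42

Insert word by word; a character creates a node only if that edge doesn't already exist:
  "oppaiilj" → 8 new (o, p, p, a, i, i, l, j)
  "oppjvqxg" → prefix "opp" already present; 5 new (j, v, q, x, g)
  "oppidnth" → prefix "opp" already present; 5 new (i, d, n, t, h)
  "opdyuym" → prefix "op" already present; 5 new (d, y, u, y, m)
  "oppidnvmat" → prefix "oppidn" already present; 4 new (v, m, a, t)
  "oppidnthp" → prefix "oppidnth" already present; 1 new (p)
  "oppidnykyz" → prefix "oppidn" already present; 4 new (y, k, y, z)
  "oppryvlzt" → prefix "opp" already present; 6 new (r, y, v, l, z, t)
  "opdyuzhfr" → prefix "opdyu" already present; 4 new (z, h, f, r)
Total nodes = 8 + 5 + 5 + 5 + 4 + 1 + 4 + 6 + 4 = 42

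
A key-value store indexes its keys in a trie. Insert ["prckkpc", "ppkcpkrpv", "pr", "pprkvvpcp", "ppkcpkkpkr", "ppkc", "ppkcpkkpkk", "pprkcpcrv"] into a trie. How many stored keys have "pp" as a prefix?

6

Walk to "pp"; the words in its subtree are exactly those with that prefix.
Matches: "ppkc", "ppkcpkkpkk", "ppkcpkkpkr", "ppkcpkrpv", "pprkcpcrv", "pprkvvpcp"
Count: 6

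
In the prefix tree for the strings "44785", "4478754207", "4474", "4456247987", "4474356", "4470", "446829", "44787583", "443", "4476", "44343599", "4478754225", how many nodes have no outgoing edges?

10

Leaves are exactly the stored words that no other stored word extends.
Those words: "44343599", "4456247987", "446829", "4470", "4474356", "4476", "44785", "4478754207", "4478754225", "44787583"
Leaf count: 10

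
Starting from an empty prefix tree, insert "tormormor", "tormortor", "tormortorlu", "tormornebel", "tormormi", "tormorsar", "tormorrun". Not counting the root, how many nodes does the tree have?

Trie structure (* marks end of a word):
(root)
└─ t
   └─ o
      └─ r
         └─ m
            └─ o
               └─ r
                  ├─ m
                  │  ├─ i *
                  │  └─ o
                  │     └─ r *
                  ├─ n
                  │  └─ e
                  │     └─ b
                  │        └─ e
                  │           └─ l *
                  ├─ r
                  │  └─ u
                  │     └─ n *
                  ├─ s
                  │  └─ a
                  │     └─ r *
                  └─ t
                     └─ o
                        └─ r *
                           └─ l
                              └─ u *
Counting every labelled node above: 26.

26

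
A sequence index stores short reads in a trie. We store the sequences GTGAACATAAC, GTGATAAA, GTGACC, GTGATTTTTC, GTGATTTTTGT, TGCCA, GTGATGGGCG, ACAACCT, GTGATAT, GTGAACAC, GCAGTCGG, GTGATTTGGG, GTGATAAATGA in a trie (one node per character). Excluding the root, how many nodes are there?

56

Trace insertions, counting only characters that open a new branch:
  "GTGAACATAAC" → 11 new (G, T, G, A, A, C, A, T, A, A, C)
  "GTGATAAA" → prefix "GTGA" already present; 4 new (T, A, A, A)
  "GTGACC" → prefix "GTGA" already present; 2 new (C, C)
  "GTGATTTTTC" → prefix "GTGAT" already present; 5 new (T, T, T, T, C)
  "GTGATTTTTGT" → prefix "GTGATTTTT" already present; 2 new (G, T)
  "TGCCA" → 5 new (T, G, C, C, A)
  "GTGATGGGCG" → prefix "GTGAT" already present; 5 new (G, G, G, C, G)
  "ACAACCT" → 7 new (A, C, A, A, C, C, T)
  "GTGATAT" → prefix "GTGATA" already present; 1 new (T)
  "GTGAACAC" → prefix "GTGAACA" already present; 1 new (C)
  "GCAGTCGG" → prefix "G" already present; 7 new (C, A, G, T, C, G, G)
  "GTGATTTGGG" → prefix "GTGATTT" already present; 3 new (G, G, G)
  "GTGATAAATGA" → prefix "GTGATAAA" already present; 3 new (T, G, A)
Total nodes = 11 + 4 + 2 + 5 + 2 + 5 + 5 + 7 + 1 + 1 + 7 + 3 + 3 = 56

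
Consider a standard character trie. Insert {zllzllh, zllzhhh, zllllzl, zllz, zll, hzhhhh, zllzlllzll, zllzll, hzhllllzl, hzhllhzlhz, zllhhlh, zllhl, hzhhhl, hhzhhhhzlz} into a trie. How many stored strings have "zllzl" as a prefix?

3

Walk to "zllzl"; the words in its subtree are exactly those with that prefix.
Words under "zllzl": zllzll, zllzllh, zllzlllzll
Count: 3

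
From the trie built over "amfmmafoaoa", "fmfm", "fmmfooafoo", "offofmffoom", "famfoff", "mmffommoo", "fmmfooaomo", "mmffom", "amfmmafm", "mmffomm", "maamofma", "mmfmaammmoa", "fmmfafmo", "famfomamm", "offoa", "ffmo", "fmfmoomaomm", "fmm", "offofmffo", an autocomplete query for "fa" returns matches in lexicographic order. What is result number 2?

Filter for "fa…" and sort: "famfoff", "famfomamm"
The 2nd is famfomamm.

famfomamm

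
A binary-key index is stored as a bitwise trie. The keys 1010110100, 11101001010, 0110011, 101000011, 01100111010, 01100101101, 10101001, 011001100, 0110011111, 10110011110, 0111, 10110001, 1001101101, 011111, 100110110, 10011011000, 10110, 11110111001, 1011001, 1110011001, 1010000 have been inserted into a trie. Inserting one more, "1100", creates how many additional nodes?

2

The longest prefix of "1100" already in the trie is "11" (length 2).
New nodes needed: |"1100"| − 2 = 4 − 2 = 2.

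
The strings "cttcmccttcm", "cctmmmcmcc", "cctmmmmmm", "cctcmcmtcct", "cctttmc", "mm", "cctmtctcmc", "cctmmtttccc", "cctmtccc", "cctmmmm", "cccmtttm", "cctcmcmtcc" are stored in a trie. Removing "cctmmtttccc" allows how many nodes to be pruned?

After clearing the end-marker at "cctmmtttccc", prune upward until reaching a node still needed by another word.
The suffix "tttccc" (6 nodes) is used only by "cctmmtttccc"; the node for "cctmm" still has the child "m", so pruning stops there.
Nodes removed: 6

6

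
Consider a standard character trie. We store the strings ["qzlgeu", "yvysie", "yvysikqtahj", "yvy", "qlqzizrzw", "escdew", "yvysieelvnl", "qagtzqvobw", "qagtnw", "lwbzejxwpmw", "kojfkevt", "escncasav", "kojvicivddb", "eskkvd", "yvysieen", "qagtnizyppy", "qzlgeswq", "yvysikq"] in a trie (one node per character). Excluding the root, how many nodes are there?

Trace insertions, counting only characters that open a new branch:
  "qzlgeu" → 6 new (q, z, l, g, e, u)
  "yvysie" → 6 new (y, v, y, s, i, e)
  "yvysikqtahj" → prefix "yvysi" already present; 6 new (k, q, t, a, h, j)
  "yvy" → prefix "yvy" already present; 0 new (none)
  "qlqzizrzw" → prefix "q" already present; 8 new (l, q, z, i, z, r, z, w)
  "escdew" → 6 new (e, s, c, d, e, w)
  "yvysieelvnl" → prefix "yvysie" already present; 5 new (e, l, v, n, l)
  "qagtzqvobw" → prefix "q" already present; 9 new (a, g, t, z, q, v, o, b, w)
  "qagtnw" → prefix "qagt" already present; 2 new (n, w)
  "lwbzejxwpmw" → 11 new (l, w, b, z, e, j, x, w, p, m, w)
  "kojfkevt" → 8 new (k, o, j, f, k, e, v, t)
  "escncasav" → prefix "esc" already present; 6 new (n, c, a, s, a, v)
  "kojvicivddb" → prefix "koj" already present; 8 new (v, i, c, i, v, d, d, b)
  "eskkvd" → prefix "es" already present; 4 new (k, k, v, d)
  "yvysieen" → prefix "yvysiee" already present; 1 new (n)
  "qagtnizyppy" → prefix "qagtn" already present; 6 new (i, z, y, p, p, y)
  "qzlgeswq" → prefix "qzlge" already present; 3 new (s, w, q)
  "yvysikq" → prefix "yvysikq" already present; 0 new (none)
Total nodes = 6 + 6 + 6 + 0 + 8 + 6 + 5 + 9 + 2 + 11 + 8 + 6 + 8 + 4 + 1 + 6 + 3 + 0 = 95

95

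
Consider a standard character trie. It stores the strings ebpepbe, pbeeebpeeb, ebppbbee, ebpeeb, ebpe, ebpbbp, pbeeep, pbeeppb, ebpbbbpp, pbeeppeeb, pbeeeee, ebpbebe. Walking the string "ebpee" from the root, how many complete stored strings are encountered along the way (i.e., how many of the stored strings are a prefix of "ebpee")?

1

Walk "ebpee" from the root; an end-of-word marker is hit whenever a stored word is a prefix of "ebpee".
Prefixes of the query that are stored words: "ebpe"
Count: 1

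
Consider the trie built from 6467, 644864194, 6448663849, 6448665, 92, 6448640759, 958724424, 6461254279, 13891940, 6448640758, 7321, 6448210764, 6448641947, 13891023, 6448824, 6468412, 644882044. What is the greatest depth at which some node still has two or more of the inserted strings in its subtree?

The deepest shared node is where two words last agree before diverging.
"6448640758" and "6448640759" agree on "644864075" (9 characters) before diverging; nothing deeper is shared.
Longest shared-prefix length: 9

9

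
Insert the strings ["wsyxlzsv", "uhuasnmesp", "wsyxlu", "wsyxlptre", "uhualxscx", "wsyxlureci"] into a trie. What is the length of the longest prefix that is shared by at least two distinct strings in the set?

6

The deepest shared node is where two words last agree before diverging.
e.g. "wsyxlu" and "wsyxlureci" share the prefix "wsyxlu" of length 6; no pair shares a longer one.
Longest shared-prefix length: 6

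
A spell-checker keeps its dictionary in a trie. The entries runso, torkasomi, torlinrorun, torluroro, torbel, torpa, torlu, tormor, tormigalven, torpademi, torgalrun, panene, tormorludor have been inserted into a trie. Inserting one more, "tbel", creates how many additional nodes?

3

The longest prefix of "tbel" already in the trie is "t" (length 1).
Each of the 3 remaining characters creates one node.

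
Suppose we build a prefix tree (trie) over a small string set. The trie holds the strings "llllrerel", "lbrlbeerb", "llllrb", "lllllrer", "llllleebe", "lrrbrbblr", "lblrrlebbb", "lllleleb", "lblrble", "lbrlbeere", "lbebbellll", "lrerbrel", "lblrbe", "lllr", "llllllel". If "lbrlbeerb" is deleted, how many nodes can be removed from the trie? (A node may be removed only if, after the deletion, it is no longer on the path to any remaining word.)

1

A node on "lbrlbeerb"'s path can go only if nothing else ends at it or branches off below it.
The suffix "b" (1 node) is used only by "lbrlbeerb"; the node for "lbrlbeer" still has the child "e", so pruning stops there.
Nodes removed: 1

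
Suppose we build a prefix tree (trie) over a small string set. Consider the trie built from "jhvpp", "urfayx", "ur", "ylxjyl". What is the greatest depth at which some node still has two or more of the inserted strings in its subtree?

2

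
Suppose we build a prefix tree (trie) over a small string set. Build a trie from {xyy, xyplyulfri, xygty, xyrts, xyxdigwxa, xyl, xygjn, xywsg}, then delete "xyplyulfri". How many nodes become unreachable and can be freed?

A node on "xyplyulfri"'s path can go only if nothing else ends at it or branches off below it.
The suffix "plyulfri" (8 nodes) is used only by "xyplyulfri"; the node for "xy" still has the child "y", so pruning stops there.
Nodes removed: 8

8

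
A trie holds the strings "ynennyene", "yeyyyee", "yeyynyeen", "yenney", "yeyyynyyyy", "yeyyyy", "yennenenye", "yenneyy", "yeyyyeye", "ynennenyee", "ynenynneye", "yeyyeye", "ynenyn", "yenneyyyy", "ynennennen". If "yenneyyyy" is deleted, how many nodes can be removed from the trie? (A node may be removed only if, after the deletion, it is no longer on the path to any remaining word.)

2

A node on "yenneyyyy"'s path can go only if nothing else ends at it or branches off below it.
The suffix "yy" (2 nodes) is used only by "yenneyyyy"; "yenneyy" is itself a stored word, so pruning stops there.
Nodes removed: 2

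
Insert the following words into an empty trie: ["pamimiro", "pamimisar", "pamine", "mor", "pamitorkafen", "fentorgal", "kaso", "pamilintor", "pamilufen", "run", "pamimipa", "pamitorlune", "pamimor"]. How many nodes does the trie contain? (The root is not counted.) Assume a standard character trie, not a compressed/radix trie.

Trace insertions, counting only characters that open a new branch:
  "pamimiro" → 8 new (p, a, m, i, m, i, r, o)
  "pamimisar" → prefix "pamimi" already present; 3 new (s, a, r)
  "pamine" → prefix "pami" already present; 2 new (n, e)
  "mor" → 3 new (m, o, r)
  "pamitorkafen" → prefix "pami" already present; 8 new (t, o, r, k, a, f, e, n)
  "fentorgal" → 9 new (f, e, n, t, o, r, g, a, l)
  "kaso" → 4 new (k, a, s, o)
  "pamilintor" → prefix "pami" already present; 6 new (l, i, n, t, o, r)
  "pamilufen" → prefix "pamil" already present; 4 new (u, f, e, n)
  "run" → 3 new (r, u, n)
  "pamimipa" → prefix "pamimi" already present; 2 new (p, a)
  "pamitorlune" → prefix "pamitor" already present; 4 new (l, u, n, e)
  "pamimor" → prefix "pamim" already present; 2 new (o, r)
Total nodes = 8 + 3 + 2 + 3 + 8 + 9 + 4 + 6 + 4 + 3 + 2 + 4 + 2 = 58

58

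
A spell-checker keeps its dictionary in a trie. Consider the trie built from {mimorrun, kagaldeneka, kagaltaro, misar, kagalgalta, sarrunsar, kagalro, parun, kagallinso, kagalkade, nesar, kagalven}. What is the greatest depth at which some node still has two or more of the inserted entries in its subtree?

5

The deepest shared node is where two words last agree before diverging.
e.g. "kagaldeneka" and "kagalgalta" share the prefix "kagal" of length 5; no pair shares a longer one.
Longest shared-prefix length: 5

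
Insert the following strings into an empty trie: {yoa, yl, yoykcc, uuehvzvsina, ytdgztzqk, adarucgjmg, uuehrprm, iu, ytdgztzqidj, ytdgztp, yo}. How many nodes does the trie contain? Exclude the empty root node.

47

For each word, the new-node count is its length minus the longest prefix already in the trie:
  "yoa" → 3 new (y, o, a)
  "yl" → prefix "y" already present; 1 new (l)
  "yoykcc" → prefix "yo" already present; 4 new (y, k, c, c)
  "uuehvzvsina" → 11 new (u, u, e, h, v, z, v, s, i, n, a)
  "ytdgztzqk" → prefix "y" already present; 8 new (t, d, g, z, t, z, q, k)
  "adarucgjmg" → 10 new (a, d, a, r, u, c, g, j, m, g)
  "uuehrprm" → prefix "uueh" already present; 4 new (r, p, r, m)
  "iu" → 2 new (i, u)
  "ytdgztzqidj" → prefix "ytdgztzq" already present; 3 new (i, d, j)
  "ytdgztp" → prefix "ytdgzt" already present; 1 new (p)
  "yo" → prefix "yo" already present; 0 new (none)
Total nodes = 3 + 1 + 4 + 11 + 8 + 10 + 4 + 2 + 3 + 1 + 0 = 47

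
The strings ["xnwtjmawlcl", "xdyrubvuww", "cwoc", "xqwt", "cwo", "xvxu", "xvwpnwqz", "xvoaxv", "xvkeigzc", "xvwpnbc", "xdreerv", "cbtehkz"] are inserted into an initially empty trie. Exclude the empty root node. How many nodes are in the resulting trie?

Count nodes per top-level branch (shared prefixes stored once):
  'c'-branch (cbtehkz, cwo, cwoc): 10 nodes
  'x'-branch (xdreerv, xdyrubvuww, xnwtjmawlcl, xqwt, xvkeigzc, xvoaxv, xvwpnbc, xvwpnwqz, xvxu): 49 nodes
Sum: 59

59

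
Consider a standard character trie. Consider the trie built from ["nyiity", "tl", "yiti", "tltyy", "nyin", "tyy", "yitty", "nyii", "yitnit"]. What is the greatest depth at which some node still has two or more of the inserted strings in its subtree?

The deepest shared node is where two words last agree before diverging.
"nyii" and "nyiity" agree on "nyii" (4 characters) before diverging; nothing deeper is shared.
Longest shared-prefix length: 4

4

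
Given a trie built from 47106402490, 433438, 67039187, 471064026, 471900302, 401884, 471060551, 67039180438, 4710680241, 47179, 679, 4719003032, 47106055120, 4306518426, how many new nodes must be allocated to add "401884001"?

The longest prefix of "401884001" already in the trie is "401884" (length 6).
New nodes needed: |"401884001"| − 6 = 9 − 6 = 3.

3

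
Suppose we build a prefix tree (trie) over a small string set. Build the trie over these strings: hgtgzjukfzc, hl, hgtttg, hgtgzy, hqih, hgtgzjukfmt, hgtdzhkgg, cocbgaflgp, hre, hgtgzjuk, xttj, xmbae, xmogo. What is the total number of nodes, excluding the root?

50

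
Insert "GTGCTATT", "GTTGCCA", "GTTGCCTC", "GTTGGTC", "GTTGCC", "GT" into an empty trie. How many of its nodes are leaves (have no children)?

4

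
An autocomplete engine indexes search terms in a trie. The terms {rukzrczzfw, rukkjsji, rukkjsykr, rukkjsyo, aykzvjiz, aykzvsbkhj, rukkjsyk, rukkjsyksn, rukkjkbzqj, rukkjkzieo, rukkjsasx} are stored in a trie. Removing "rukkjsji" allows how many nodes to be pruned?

2

Walk "rukkjsji" from the leaf back toward the root, removing each node that no remaining word uses.
The suffix "ji" (2 nodes) is used only by "rukkjsji"; the node for "rukkjs" still has the child "y", so pruning stops there.
Nodes removed: 2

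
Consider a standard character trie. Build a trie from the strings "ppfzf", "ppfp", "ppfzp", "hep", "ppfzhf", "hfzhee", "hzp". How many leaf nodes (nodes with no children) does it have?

Leaves are exactly the stored words that no other stored word extends.
Those words: "hep", "hfzhee", "hzp", "ppfp", "ppfzf", "ppfzhf", "ppfzp"
Leaf count: 7

7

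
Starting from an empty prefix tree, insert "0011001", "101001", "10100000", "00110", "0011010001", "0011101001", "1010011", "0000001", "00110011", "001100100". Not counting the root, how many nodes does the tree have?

36

Count nodes per top-level branch (shared prefixes stored once):
  '0'-branch (0000001, 00110, 0011001, 001100100, 00110011, 0011010001, 0011101001): 26 nodes
  '1'-branch (10100000, 101001, 1010011): 10 nodes
Sum: 36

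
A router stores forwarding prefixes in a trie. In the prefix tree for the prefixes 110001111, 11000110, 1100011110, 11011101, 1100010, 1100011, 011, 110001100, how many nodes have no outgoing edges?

5

Leaves are exactly the stored words that no other stored word extends.
Those words: "011", "1100010", "110001100", "1100011110", "11011101"
Leaf count: 5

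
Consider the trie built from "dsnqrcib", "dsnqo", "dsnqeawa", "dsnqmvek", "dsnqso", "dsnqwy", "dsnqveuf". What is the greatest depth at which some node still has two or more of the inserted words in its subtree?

Look for the deepest trie node that still has at least two words in its subtree.
e.g. "dsnqeawa" and "dsnqmvek" share the prefix "dsnq" of length 4; no pair shares a longer one.
Longest shared-prefix length: 4

4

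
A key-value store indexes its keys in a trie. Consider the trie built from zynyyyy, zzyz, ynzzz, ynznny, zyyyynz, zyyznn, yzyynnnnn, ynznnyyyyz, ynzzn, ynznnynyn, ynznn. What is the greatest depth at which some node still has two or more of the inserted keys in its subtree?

6

The deepest shared node is where two words last agree before diverging.
e.g. "ynznny" and "ynznnynyn" share the prefix "ynznny" of length 6; no pair shares a longer one.
Longest shared-prefix length: 6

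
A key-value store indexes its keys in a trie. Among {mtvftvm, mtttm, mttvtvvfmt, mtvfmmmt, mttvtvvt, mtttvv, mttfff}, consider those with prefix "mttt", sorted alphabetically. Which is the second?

Filter for "mttt…" and sort: "mtttm", "mtttvv"
The 2nd is mtttvv.

mtttvv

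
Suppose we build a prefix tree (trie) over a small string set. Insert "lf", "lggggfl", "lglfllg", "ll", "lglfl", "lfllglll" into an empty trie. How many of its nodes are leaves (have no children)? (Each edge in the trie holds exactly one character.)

4

Leaves are exactly the stored words that no other stored word extends.
Those words: "lfllglll", "lggggfl", "lglfllg", "ll"
Leaf count: 4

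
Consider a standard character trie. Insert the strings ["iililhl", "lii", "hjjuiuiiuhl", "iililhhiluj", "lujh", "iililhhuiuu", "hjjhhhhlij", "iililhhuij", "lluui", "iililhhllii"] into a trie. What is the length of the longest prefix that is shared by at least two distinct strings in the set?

9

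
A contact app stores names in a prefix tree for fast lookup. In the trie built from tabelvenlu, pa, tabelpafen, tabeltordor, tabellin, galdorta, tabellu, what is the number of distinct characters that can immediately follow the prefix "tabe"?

Follow the path "tabe" to its node, then look at its outgoing edges.
Distinct next characters after "tabe": l.
That node has 1 child edge.

1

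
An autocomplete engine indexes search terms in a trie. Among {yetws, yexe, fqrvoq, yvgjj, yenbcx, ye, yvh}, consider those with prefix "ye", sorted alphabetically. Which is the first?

ye

Filter for "ye…" and sort: "ye", "yenbcx", "yetws", "yexe"
Position 1: ye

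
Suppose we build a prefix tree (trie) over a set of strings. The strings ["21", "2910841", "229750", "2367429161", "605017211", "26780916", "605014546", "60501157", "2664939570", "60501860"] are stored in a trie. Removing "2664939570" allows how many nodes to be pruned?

8

After clearing the end-marker at "2664939570", prune upward until reaching a node still needed by another word.
The suffix "64939570" (8 nodes) is used only by "2664939570"; the node for "26" still has the child "7", so pruning stops there.
Nodes removed: 8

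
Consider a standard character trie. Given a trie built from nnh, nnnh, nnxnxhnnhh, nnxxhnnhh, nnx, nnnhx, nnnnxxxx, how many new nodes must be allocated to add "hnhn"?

Nothing in the trie begins with "h"; the whole of "hnhn" is new.
4 − 0 = 4 new nodes.

4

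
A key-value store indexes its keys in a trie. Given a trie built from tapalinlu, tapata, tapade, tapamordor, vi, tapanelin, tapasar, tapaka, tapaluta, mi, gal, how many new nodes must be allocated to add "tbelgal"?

6

The longest prefix of "tbelgal" already in the trie is "t" (length 1).
Each of the 6 remaining characters creates one node.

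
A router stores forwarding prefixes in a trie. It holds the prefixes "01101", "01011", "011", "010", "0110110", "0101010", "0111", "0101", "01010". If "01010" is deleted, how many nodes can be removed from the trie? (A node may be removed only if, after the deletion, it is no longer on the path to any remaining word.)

0

Walk "01010" from the leaf back toward the root, removing each node that no remaining word uses.
Every node on "01010" is still needed (e.g. by "0101010"), so nothing is freed.
Nodes removed: 0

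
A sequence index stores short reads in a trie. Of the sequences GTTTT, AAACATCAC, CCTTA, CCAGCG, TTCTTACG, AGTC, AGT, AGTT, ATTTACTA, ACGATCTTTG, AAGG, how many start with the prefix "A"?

7

Filter for entries beginning with "A":
Matches: "AAACATCAC", "AAGG", "ACGATCTTTG", "AGT", "AGTC", "AGTT", "ATTTACTA"
Count: 7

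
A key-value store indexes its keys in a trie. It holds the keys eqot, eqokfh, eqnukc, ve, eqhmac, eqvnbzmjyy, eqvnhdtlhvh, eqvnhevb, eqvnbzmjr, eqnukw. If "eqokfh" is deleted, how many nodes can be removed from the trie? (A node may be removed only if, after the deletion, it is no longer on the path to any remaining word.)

3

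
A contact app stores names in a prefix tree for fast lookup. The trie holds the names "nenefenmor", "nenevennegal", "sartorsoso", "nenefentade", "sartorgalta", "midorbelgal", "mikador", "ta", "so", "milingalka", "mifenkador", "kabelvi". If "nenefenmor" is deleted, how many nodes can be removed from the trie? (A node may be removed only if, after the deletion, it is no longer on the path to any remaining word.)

Walk "nenefenmor" from the leaf back toward the root, removing each node that no remaining word uses.
The suffix "mor" (3 nodes) is used only by "nenefenmor"; the node for "nenefen" still has the child "t", so pruning stops there.
Nodes removed: 3

3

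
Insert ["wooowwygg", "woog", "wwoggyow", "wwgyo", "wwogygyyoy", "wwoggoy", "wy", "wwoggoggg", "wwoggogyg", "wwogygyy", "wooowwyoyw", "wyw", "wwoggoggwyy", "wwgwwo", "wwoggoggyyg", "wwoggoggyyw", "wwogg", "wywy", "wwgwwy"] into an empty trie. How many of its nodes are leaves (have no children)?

15

A leaf is a node with no children — equivalently, the end of a word that is not a proper prefix of any other stored word.
Those words: "woog", "wooowwygg", "wooowwyoyw", "wwgwwo", "wwgwwy", "wwgyo", "wwoggoggg", "wwoggoggwyy", "wwoggoggyyg", "wwoggoggyyw", "wwoggogyg", "wwoggoy", "wwoggyow", "wwogygyyoy", "wywy"
Leaf count: 15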